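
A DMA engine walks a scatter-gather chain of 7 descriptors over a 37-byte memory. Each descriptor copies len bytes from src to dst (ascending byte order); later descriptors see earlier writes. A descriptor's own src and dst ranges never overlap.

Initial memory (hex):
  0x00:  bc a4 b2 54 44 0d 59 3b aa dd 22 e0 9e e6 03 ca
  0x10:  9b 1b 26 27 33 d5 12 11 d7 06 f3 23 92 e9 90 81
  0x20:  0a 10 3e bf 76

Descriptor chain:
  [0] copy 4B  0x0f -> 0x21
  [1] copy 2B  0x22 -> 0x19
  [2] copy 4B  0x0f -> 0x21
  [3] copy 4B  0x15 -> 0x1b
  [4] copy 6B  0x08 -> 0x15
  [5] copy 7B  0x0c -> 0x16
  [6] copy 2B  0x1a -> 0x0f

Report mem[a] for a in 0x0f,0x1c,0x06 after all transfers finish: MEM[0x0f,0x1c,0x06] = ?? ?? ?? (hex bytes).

#0 dst[0x21+4] := {0xca,0x9b,0x1b,0x26}
#1 dst[0x19+2] := {0x9b,0x1b}
#2 dst[0x21+4] := {0xca,0x9b,0x1b,0x26}
#3 dst[0x1b+4] := {0xd5,0x12,0x11,0xd7}
#4 dst[0x15+6] := {0xaa,0xdd,0x22,0xe0,0x9e,0xe6}
#5 dst[0x16+7] := {0x9e,0xe6,0x03,0xca,0x9b,0x1b,0x26}
#6 dst[0x0f+2] := {0x9b,0x1b}
query mem[0x0f]=0x9b, mem[0x1c]=0x26, mem[0x06]=0x59

MEM[0x0f,0x1c,0x06] = 9b 26 59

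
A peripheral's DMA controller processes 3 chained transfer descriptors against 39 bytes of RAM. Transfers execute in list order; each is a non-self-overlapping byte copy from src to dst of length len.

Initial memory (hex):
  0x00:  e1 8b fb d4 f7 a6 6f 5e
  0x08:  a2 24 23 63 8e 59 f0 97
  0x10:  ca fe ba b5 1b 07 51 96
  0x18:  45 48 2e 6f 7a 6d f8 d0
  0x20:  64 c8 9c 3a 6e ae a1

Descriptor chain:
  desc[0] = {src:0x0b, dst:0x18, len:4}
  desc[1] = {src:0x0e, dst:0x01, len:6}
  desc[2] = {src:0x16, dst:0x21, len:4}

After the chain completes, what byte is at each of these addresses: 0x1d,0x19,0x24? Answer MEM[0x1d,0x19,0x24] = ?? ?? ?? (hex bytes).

MEM[0x1d,0x19,0x24] = 6d 8e 8e

  after D0: wrote 4B at 0x18 = 638e59f0
  after D1: wrote 6B at 0x01 = f097cafebab5
  after D2: wrote 4B at 0x21 = 5196638e
query mem[0x1d]=0x6d, mem[0x19]=0x8e, mem[0x24]=0x8e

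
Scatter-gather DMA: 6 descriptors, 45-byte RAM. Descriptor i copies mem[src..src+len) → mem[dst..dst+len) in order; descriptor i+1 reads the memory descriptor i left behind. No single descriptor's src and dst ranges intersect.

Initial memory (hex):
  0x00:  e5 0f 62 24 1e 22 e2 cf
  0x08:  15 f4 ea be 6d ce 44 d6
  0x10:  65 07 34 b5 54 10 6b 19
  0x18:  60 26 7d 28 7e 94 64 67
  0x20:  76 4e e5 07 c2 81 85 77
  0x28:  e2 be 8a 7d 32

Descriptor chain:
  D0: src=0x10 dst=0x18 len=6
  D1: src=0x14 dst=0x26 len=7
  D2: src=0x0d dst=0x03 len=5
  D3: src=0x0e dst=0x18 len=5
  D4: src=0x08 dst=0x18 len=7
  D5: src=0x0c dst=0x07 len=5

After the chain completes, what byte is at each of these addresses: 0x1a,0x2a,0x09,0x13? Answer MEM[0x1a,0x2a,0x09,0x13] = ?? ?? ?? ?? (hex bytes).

MEM[0x1a,0x2a,0x09,0x13] = ea 65 44 b5

  after D0: wrote 6B at 0x18 = 650734b55410
  after D1: wrote 7B at 0x26 = 54106b19650734
  after D2: wrote 5B at 0x03 = ce44d66507
  after D3: wrote 5B at 0x18 = 44d6650734
  after D4: wrote 7B at 0x18 = 15f4eabe6dce44
  after D5: wrote 5B at 0x07 = 6dce44d665
query mem[0x1a]=0xea, mem[0x2a]=0x65, mem[0x09]=0x44, mem[0x13]=0xb5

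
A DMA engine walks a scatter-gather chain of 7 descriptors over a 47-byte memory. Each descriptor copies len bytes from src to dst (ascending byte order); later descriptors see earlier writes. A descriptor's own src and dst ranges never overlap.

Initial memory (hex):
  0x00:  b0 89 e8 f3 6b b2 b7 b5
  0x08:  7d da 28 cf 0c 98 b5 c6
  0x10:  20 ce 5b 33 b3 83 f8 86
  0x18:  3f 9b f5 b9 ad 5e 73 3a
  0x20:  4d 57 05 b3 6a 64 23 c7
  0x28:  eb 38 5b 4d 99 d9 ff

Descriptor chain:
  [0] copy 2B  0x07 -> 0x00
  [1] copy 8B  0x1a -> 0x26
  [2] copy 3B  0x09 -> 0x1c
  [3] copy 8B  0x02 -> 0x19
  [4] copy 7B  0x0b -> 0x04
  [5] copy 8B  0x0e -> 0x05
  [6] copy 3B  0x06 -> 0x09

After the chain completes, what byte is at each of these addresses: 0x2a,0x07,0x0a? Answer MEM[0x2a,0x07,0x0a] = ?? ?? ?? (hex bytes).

MEM[0x2a,0x07,0x0a] = 73 20 20

D0: mem[0x00..0x01] <- [b5 7d]
D1: mem[0x26..0x2d] <- [f5 b9 ad 5e 73 3a 4d 57]
D2: mem[0x1c..0x1e] <- [da 28 cf]
D3: mem[0x19..0x20] <- [e8 f3 6b b2 b7 b5 7d da]
D4: mem[0x04..0x0a] <- [cf 0c 98 b5 c6 20 ce]
D5: mem[0x05..0x0c] <- [b5 c6 20 ce 5b 33 b3 83]
D6: mem[0x09..0x0b] <- [c6 20 ce]
query mem[0x2a]=0x73, mem[0x07]=0x20, mem[0x0a]=0x20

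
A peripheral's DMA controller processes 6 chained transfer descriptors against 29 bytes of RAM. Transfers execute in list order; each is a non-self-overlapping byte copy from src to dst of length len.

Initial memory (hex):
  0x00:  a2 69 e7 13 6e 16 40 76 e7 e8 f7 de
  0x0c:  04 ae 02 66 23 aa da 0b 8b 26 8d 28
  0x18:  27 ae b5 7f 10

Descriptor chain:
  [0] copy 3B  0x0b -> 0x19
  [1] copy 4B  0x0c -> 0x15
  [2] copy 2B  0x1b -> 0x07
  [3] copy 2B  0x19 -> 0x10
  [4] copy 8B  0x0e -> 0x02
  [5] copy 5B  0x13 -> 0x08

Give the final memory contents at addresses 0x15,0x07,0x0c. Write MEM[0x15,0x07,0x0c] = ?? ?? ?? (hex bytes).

  after D0: wrote 3B at 0x19 = de04ae
  after D1: wrote 4B at 0x15 = 04ae0266
  after D2: wrote 2B at 0x07 = ae10
  after D3: wrote 2B at 0x10 = de04
  after D4: wrote 8B at 0x02 = 0266de04da0b8b04
  after D5: wrote 5B at 0x08 = 0b8b04ae02
query mem[0x15]=0x04, mem[0x07]=0x0b, mem[0x0c]=0x02

MEM[0x15,0x07,0x0c] = 04 0b 02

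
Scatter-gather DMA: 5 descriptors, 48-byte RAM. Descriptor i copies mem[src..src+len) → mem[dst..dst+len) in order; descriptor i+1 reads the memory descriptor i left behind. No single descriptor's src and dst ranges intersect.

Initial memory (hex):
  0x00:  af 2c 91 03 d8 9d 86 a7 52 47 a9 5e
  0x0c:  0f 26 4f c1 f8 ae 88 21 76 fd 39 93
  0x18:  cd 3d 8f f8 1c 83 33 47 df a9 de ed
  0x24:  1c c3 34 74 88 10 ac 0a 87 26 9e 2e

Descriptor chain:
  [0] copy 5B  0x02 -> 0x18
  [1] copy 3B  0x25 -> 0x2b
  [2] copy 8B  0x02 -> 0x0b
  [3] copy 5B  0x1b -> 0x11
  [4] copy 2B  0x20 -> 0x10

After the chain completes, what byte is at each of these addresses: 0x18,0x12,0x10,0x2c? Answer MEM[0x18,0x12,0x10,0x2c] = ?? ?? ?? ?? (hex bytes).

MEM[0x18,0x12,0x10,0x2c] = 91 86 df 34

#0 dst[0x18+5] := {0x91,0x03,0xd8,0x9d,0x86}
#1 dst[0x2b+3] := {0xc3,0x34,0x74}
#2 dst[0x0b+8] := {0x91,0x03,0xd8,0x9d,0x86,0xa7,0x52,0x47}
#3 dst[0x11+5] := {0x9d,0x86,0x83,0x33,0x47}
#4 dst[0x10+2] := {0xdf,0xa9}
query mem[0x18]=0x91, mem[0x12]=0x86, mem[0x10]=0xdf, mem[0x2c]=0x34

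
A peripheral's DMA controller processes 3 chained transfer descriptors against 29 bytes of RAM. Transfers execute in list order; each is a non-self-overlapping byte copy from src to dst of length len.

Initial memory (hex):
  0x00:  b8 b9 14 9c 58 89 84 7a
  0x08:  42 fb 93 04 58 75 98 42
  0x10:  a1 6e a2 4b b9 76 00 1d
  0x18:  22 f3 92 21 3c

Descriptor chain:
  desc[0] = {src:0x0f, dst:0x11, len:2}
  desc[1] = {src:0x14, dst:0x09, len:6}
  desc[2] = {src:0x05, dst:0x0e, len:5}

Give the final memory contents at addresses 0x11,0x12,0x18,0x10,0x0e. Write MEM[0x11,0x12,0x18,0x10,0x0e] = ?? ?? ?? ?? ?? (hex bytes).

D0: mem[0x11..0x12] <- [42 a1]
D1: mem[0x09..0x0e] <- [b9 76 00 1d 22 f3]
D2: mem[0x0e..0x12] <- [89 84 7a 42 b9]
query mem[0x11]=0x42, mem[0x12]=0xb9, mem[0x18]=0x22, mem[0x10]=0x7a, mem[0x0e]=0x89

MEM[0x11,0x12,0x18,0x10,0x0e] = 42 b9 22 7a 89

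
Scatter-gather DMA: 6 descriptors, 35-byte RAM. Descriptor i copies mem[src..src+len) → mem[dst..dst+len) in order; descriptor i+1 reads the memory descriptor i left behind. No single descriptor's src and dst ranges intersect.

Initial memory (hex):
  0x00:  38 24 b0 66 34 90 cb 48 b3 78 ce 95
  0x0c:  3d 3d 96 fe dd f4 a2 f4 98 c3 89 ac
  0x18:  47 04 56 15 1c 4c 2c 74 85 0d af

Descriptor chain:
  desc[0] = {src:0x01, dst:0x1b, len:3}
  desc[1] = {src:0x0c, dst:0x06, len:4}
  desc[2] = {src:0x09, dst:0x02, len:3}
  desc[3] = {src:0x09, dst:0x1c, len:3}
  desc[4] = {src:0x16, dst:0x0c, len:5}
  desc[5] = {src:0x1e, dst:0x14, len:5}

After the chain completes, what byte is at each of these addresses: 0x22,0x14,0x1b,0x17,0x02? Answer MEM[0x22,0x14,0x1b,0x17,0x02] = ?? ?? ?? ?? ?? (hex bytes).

MEM[0x22,0x14,0x1b,0x17,0x02] = af 95 24 0d fe

#0 dst[0x1b+3] := {0x24,0xb0,0x66}
#1 dst[0x06+4] := {0x3d,0x3d,0x96,0xfe}
#2 dst[0x02+3] := {0xfe,0xce,0x95}
#3 dst[0x1c+3] := {0xfe,0xce,0x95}
#4 dst[0x0c+5] := {0x89,0xac,0x47,0x04,0x56}
#5 dst[0x14+5] := {0x95,0x74,0x85,0x0d,0xaf}
query mem[0x22]=0xaf, mem[0x14]=0x95, mem[0x1b]=0x24, mem[0x17]=0x0d, mem[0x02]=0xfe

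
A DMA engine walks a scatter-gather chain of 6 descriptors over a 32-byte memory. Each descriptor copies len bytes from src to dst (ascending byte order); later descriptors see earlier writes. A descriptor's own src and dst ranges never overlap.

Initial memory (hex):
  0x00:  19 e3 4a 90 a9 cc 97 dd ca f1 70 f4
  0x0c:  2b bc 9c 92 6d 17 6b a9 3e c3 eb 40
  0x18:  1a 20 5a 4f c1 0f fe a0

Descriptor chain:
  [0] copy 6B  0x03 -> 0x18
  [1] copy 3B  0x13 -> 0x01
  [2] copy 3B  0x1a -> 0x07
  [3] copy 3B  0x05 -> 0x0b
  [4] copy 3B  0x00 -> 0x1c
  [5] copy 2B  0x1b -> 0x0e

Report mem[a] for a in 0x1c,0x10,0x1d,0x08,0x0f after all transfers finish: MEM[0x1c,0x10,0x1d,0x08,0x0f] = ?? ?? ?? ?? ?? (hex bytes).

MEM[0x1c,0x10,0x1d,0x08,0x0f] = 19 6d a9 97 19

[0] 0x03->0x18 len=6 : 90 a9 cc 97 dd ca
[1] 0x13->0x01 len=3 : a9 3e c3
[2] 0x1a->0x07 len=3 : cc 97 dd
[3] 0x05->0x0b len=3 : cc 97 cc
[4] 0x00->0x1c len=3 : 19 a9 3e
[5] 0x1b->0x0e len=2 : 97 19
query mem[0x1c]=0x19, mem[0x10]=0x6d, mem[0x1d]=0xa9, mem[0x08]=0x97, mem[0x0f]=0x19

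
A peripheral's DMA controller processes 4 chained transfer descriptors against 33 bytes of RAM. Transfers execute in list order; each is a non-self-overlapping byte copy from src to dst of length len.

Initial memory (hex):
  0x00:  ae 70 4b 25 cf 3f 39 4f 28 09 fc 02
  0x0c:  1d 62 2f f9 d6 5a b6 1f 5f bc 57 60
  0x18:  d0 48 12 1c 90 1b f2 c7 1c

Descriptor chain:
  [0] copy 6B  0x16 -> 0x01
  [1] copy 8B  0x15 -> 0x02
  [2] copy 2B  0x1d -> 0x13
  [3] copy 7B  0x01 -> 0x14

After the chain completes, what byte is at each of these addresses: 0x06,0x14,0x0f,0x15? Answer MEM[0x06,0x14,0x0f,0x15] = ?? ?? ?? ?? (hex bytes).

  after D0: wrote 6B at 0x01 = 5760d048121c
  after D1: wrote 8B at 0x02 = bc5760d048121c90
  after D2: wrote 2B at 0x13 = 1bf2
  after D3: wrote 7B at 0x14 = 57bc5760d04812
query mem[0x06]=0x48, mem[0x14]=0x57, mem[0x0f]=0xf9, mem[0x15]=0xbc

MEM[0x06,0x14,0x0f,0x15] = 48 57 f9 bc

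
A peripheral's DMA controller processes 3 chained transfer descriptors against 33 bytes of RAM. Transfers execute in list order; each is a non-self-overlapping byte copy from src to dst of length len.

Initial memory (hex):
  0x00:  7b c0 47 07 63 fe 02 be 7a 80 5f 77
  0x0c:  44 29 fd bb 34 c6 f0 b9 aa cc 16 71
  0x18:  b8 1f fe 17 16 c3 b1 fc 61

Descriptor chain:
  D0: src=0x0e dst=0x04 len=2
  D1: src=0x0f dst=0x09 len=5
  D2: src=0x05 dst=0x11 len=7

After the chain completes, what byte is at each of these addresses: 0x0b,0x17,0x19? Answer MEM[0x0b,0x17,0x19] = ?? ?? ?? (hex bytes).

D0: mem[0x04..0x05] <- [fd bb]
D1: mem[0x09..0x0d] <- [bb 34 c6 f0 b9]
D2: mem[0x11..0x17] <- [bb 02 be 7a bb 34 c6]
query mem[0x0b]=0xc6, mem[0x17]=0xc6, mem[0x19]=0x1f

MEM[0x0b,0x17,0x19] = c6 c6 1f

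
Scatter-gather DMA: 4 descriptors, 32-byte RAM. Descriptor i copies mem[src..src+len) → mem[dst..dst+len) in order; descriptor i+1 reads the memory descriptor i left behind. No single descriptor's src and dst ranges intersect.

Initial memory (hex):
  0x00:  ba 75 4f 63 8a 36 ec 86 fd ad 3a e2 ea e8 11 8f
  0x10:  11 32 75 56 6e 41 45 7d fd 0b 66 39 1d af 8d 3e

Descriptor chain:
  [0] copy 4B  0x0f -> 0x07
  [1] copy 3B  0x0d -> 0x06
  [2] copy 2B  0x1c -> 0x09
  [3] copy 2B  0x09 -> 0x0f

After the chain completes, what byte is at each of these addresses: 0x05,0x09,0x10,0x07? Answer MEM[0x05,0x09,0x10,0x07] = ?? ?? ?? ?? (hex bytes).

MEM[0x05,0x09,0x10,0x07] = 36 1d af 11

#0 dst[0x07+4] := {0x8f,0x11,0x32,0x75}
#1 dst[0x06+3] := {0xe8,0x11,0x8f}
#2 dst[0x09+2] := {0x1d,0xaf}
#3 dst[0x0f+2] := {0x1d,0xaf}
query mem[0x05]=0x36, mem[0x09]=0x1d, mem[0x10]=0xaf, mem[0x07]=0x11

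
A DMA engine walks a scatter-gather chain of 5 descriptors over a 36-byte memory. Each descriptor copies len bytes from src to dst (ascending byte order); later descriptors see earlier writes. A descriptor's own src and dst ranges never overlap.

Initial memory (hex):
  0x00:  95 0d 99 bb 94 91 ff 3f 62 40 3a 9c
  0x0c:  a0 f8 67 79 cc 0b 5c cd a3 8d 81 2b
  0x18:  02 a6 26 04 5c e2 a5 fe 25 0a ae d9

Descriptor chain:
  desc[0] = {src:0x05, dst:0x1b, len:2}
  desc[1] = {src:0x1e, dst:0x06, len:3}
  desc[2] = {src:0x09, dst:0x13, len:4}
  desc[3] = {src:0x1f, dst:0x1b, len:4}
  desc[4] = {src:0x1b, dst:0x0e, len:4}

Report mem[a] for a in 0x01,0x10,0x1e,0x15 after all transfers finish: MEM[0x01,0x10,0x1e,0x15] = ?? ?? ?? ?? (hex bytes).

MEM[0x01,0x10,0x1e,0x15] = 0d 0a ae 9c

D0: mem[0x1b..0x1c] <- [91 ff]
D1: mem[0x06..0x08] <- [a5 fe 25]
D2: mem[0x13..0x16] <- [40 3a 9c a0]
D3: mem[0x1b..0x1e] <- [fe 25 0a ae]
D4: mem[0x0e..0x11] <- [fe 25 0a ae]
query mem[0x01]=0x0d, mem[0x10]=0x0a, mem[0x1e]=0xae, mem[0x15]=0x9c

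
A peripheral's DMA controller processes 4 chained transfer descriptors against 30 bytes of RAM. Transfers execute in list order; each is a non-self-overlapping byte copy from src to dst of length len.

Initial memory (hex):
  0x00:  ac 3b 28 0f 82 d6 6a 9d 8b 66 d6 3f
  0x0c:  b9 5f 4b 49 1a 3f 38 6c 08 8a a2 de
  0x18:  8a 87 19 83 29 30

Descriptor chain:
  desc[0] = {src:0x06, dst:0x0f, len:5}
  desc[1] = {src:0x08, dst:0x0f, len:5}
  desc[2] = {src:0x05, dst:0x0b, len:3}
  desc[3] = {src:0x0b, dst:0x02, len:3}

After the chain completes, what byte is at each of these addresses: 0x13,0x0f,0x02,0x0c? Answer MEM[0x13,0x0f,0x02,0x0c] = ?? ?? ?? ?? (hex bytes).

MEM[0x13,0x0f,0x02,0x0c] = b9 8b d6 6a

D0: mem[0x0f..0x13] <- [6a 9d 8b 66 d6]
D1: mem[0x0f..0x13] <- [8b 66 d6 3f b9]
D2: mem[0x0b..0x0d] <- [d6 6a 9d]
D3: mem[0x02..0x04] <- [d6 6a 9d]
query mem[0x13]=0xb9, mem[0x0f]=0x8b, mem[0x02]=0xd6, mem[0x0c]=0x6a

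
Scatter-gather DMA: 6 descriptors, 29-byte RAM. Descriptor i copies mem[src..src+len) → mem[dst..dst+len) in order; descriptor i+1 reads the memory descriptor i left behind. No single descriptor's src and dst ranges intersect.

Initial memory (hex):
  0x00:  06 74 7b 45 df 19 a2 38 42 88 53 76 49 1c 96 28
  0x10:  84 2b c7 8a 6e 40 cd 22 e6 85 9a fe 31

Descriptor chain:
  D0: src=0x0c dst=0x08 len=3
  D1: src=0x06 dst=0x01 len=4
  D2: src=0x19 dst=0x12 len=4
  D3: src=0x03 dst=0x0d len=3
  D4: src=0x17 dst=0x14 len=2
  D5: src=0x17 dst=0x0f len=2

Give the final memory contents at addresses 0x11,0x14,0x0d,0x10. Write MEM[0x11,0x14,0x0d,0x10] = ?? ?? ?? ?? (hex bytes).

  after D0: wrote 3B at 0x08 = 491c96
  after D1: wrote 4B at 0x01 = a238491c
  after D2: wrote 4B at 0x12 = 859afe31
  after D3: wrote 3B at 0x0d = 491c19
  after D4: wrote 2B at 0x14 = 22e6
  after D5: wrote 2B at 0x0f = 22e6
query mem[0x11]=0x2b, mem[0x14]=0x22, mem[0x0d]=0x49, mem[0x10]=0xe6

MEM[0x11,0x14,0x0d,0x10] = 2b 22 49 e6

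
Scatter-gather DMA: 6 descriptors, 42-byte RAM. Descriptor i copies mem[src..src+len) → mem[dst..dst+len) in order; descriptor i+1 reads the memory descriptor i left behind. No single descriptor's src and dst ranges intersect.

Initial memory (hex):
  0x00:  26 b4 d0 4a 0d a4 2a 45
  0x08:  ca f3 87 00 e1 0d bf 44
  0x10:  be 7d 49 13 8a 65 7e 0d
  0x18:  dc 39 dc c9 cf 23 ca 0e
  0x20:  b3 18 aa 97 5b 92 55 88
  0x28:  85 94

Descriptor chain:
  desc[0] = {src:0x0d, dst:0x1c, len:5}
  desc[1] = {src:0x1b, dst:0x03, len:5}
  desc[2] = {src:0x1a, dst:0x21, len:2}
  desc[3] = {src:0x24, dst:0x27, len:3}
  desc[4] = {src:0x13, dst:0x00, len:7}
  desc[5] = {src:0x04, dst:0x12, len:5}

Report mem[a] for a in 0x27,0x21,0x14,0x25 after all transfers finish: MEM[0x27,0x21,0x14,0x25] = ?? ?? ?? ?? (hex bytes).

[0] 0x0d->0x1c len=5 : 0d bf 44 be 7d
[1] 0x1b->0x03 len=5 : c9 0d bf 44 be
[2] 0x1a->0x21 len=2 : dc c9
[3] 0x24->0x27 len=3 : 5b 92 55
[4] 0x13->0x00 len=7 : 13 8a 65 7e 0d dc 39
[5] 0x04->0x12 len=5 : 0d dc 39 be ca
query mem[0x27]=0x5b, mem[0x21]=0xdc, mem[0x14]=0x39, mem[0x25]=0x92

MEM[0x27,0x21,0x14,0x25] = 5b dc 39 92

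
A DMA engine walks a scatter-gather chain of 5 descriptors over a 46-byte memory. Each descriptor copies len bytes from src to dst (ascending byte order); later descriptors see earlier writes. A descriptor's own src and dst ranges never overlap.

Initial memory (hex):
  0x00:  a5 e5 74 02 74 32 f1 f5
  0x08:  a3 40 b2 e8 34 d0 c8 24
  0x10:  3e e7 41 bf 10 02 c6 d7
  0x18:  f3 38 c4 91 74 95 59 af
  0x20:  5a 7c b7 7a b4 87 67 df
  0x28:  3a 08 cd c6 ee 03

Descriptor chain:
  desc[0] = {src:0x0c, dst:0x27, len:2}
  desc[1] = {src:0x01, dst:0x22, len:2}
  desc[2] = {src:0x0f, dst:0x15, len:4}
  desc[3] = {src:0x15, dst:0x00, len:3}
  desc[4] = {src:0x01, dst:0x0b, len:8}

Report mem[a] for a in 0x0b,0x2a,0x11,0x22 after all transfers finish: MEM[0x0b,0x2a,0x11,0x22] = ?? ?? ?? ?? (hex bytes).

  after D0: wrote 2B at 0x27 = 34d0
  after D1: wrote 2B at 0x22 = e574
  after D2: wrote 4B at 0x15 = 243ee741
  after D3: wrote 3B at 0x00 = 243ee7
  after D4: wrote 8B at 0x0b = 3ee7027432f1f5a3
query mem[0x0b]=0x3e, mem[0x2a]=0xcd, mem[0x11]=0xf5, mem[0x22]=0xe5

MEM[0x0b,0x2a,0x11,0x22] = 3e cd f5 e5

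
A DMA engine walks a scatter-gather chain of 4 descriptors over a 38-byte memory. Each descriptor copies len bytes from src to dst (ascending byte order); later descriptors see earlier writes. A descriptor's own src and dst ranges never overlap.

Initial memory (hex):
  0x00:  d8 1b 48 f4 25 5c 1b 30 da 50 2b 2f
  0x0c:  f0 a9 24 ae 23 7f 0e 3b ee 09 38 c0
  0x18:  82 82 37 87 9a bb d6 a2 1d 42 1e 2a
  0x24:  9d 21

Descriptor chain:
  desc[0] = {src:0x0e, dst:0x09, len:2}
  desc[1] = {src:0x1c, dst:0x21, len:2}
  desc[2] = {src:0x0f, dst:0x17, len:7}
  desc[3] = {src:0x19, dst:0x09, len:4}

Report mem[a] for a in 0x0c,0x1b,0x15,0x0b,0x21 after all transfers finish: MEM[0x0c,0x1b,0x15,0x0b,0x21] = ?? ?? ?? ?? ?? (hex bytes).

MEM[0x0c,0x1b,0x15,0x0b,0x21] = ee 3b 09 3b 9a

D0: mem[0x09..0x0a] <- [24 ae]
D1: mem[0x21..0x22] <- [9a bb]
D2: mem[0x17..0x1d] <- [ae 23 7f 0e 3b ee 09]
D3: mem[0x09..0x0c] <- [7f 0e 3b ee]
query mem[0x0c]=0xee, mem[0x1b]=0x3b, mem[0x15]=0x09, mem[0x0b]=0x3b, mem[0x21]=0x9a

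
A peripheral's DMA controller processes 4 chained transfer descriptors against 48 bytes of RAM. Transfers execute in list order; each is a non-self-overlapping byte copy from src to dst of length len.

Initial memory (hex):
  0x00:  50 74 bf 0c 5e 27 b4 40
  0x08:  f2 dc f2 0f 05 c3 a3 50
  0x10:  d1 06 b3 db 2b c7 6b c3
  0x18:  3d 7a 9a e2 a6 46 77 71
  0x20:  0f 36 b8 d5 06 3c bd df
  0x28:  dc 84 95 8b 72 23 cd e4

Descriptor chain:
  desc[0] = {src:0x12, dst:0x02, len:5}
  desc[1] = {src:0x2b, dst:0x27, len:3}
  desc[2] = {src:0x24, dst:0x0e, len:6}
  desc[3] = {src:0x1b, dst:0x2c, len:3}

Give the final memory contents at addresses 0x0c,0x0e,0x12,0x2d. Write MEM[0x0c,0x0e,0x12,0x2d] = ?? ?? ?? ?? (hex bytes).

#0 dst[0x02+5] := {0xb3,0xdb,0x2b,0xc7,0x6b}
#1 dst[0x27+3] := {0x8b,0x72,0x23}
#2 dst[0x0e+6] := {0x06,0x3c,0xbd,0x8b,0x72,0x23}
#3 dst[0x2c+3] := {0xe2,0xa6,0x46}
query mem[0x0c]=0x05, mem[0x0e]=0x06, mem[0x12]=0x72, mem[0x2d]=0xa6

MEM[0x0c,0x0e,0x12,0x2d] = 05 06 72 a6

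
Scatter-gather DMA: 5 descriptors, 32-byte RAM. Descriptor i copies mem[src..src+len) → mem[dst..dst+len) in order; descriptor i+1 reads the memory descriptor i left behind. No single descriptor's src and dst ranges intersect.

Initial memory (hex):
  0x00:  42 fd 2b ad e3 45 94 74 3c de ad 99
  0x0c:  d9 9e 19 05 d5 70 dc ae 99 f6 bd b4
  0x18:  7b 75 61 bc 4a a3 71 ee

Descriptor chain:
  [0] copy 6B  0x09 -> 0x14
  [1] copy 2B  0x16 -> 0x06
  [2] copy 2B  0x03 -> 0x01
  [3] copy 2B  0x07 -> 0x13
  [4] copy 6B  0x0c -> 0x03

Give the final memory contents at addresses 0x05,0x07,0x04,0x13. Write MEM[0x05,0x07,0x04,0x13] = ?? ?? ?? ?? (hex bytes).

MEM[0x05,0x07,0x04,0x13] = 19 d5 9e d9

D0: mem[0x14..0x19] <- [de ad 99 d9 9e 19]
D1: mem[0x06..0x07] <- [99 d9]
D2: mem[0x01..0x02] <- [ad e3]
D3: mem[0x13..0x14] <- [d9 3c]
D4: mem[0x03..0x08] <- [d9 9e 19 05 d5 70]
query mem[0x05]=0x19, mem[0x07]=0xd5, mem[0x04]=0x9e, mem[0x13]=0xd9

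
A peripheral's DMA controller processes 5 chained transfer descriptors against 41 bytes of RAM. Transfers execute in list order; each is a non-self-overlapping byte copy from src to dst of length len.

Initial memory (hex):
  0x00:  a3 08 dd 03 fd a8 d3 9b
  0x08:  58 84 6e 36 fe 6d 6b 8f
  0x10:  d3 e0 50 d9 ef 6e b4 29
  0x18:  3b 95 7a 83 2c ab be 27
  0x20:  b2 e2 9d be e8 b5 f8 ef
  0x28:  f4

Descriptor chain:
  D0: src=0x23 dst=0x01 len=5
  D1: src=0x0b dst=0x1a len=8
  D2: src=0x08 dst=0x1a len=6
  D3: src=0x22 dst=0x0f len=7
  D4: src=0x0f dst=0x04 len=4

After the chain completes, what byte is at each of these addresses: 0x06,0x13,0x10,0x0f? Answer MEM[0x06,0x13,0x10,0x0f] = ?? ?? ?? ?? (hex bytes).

  after D0: wrote 5B at 0x01 = bee8b5f8ef
  after D1: wrote 8B at 0x1a = 36fe6d6b8fd3e050
  after D2: wrote 6B at 0x1a = 58846e36fe6d
  after D3: wrote 7B at 0x0f = 9dbee8b5f8eff4
  after D4: wrote 4B at 0x04 = 9dbee8b5
query mem[0x06]=0xe8, mem[0x13]=0xf8, mem[0x10]=0xbe, mem[0x0f]=0x9d

MEM[0x06,0x13,0x10,0x0f] = e8 f8 be 9d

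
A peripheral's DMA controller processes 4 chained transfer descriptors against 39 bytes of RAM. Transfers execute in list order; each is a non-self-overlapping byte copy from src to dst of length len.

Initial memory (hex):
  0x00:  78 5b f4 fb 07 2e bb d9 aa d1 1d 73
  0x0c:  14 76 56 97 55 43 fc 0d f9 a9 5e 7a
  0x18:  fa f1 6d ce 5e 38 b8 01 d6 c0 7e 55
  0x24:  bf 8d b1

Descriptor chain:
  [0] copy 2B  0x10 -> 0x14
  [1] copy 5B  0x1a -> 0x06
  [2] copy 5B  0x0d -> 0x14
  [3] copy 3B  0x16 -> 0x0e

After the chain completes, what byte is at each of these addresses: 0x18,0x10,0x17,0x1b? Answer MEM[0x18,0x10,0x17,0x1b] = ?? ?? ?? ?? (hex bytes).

MEM[0x18,0x10,0x17,0x1b] = 43 43 55 ce

  after D0: wrote 2B at 0x14 = 5543
  after D1: wrote 5B at 0x06 = 6dce5e38b8
  after D2: wrote 5B at 0x14 = 7656975543
  after D3: wrote 3B at 0x0e = 975543
query mem[0x18]=0x43, mem[0x10]=0x43, mem[0x17]=0x55, mem[0x1b]=0xce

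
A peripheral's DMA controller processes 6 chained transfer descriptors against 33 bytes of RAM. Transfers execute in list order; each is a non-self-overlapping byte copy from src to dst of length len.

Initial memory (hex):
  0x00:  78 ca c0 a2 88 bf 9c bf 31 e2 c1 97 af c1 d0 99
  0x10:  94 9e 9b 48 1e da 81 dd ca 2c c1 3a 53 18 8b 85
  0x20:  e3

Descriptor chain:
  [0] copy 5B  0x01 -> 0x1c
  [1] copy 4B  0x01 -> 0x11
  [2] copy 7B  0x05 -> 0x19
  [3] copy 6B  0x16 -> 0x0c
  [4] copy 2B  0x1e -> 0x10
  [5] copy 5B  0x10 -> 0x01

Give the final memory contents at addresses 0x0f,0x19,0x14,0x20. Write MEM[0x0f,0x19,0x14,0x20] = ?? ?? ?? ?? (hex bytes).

[0] 0x01->0x1c len=5 : ca c0 a2 88 bf
[1] 0x01->0x11 len=4 : ca c0 a2 88
[2] 0x05->0x19 len=7 : bf 9c bf 31 e2 c1 97
[3] 0x16->0x0c len=6 : 81 dd ca bf 9c bf
[4] 0x1e->0x10 len=2 : c1 97
[5] 0x10->0x01 len=5 : c1 97 c0 a2 88
query mem[0x0f]=0xbf, mem[0x19]=0xbf, mem[0x14]=0x88, mem[0x20]=0xbf

MEM[0x0f,0x19,0x14,0x20] = bf bf 88 bf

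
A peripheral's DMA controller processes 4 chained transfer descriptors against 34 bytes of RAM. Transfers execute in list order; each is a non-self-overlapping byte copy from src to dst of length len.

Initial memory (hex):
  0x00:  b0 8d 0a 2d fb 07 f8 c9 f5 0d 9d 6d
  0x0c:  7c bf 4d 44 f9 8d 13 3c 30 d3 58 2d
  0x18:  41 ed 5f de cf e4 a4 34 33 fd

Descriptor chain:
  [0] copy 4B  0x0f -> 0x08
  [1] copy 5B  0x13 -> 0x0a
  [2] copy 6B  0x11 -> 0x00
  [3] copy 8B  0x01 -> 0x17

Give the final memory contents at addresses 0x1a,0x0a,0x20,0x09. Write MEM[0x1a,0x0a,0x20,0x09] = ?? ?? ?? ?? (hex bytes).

MEM[0x1a,0x0a,0x20,0x09] = d3 3c 33 f9

#0 dst[0x08+4] := {0x44,0xf9,0x8d,0x13}
#1 dst[0x0a+5] := {0x3c,0x30,0xd3,0x58,0x2d}
#2 dst[0x00+6] := {0x8d,0x13,0x3c,0x30,0xd3,0x58}
#3 dst[0x17+8] := {0x13,0x3c,0x30,0xd3,0x58,0xf8,0xc9,0x44}
query mem[0x1a]=0xd3, mem[0x0a]=0x3c, mem[0x20]=0x33, mem[0x09]=0xf9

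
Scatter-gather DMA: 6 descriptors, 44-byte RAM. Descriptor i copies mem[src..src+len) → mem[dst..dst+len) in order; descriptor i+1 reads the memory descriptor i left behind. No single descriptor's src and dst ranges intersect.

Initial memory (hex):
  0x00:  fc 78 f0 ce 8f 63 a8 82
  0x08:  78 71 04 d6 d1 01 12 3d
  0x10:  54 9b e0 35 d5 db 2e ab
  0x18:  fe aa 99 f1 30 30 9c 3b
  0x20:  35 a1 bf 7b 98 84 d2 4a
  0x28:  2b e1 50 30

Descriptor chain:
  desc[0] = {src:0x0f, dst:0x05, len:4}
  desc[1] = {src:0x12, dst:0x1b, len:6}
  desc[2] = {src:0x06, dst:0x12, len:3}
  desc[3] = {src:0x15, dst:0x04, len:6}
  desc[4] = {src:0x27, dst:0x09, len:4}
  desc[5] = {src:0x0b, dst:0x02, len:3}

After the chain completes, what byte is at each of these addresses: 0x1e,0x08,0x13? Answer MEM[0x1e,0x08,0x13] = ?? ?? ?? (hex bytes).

  after D0: wrote 4B at 0x05 = 3d549be0
  after D1: wrote 6B at 0x1b = e035d5db2eab
  after D2: wrote 3B at 0x12 = 549be0
  after D3: wrote 6B at 0x04 = db2eabfeaa99
  after D4: wrote 4B at 0x09 = 4a2be150
  after D5: wrote 3B at 0x02 = e15001
query mem[0x1e]=0xdb, mem[0x08]=0xaa, mem[0x13]=0x9b

MEM[0x1e,0x08,0x13] = db aa 9b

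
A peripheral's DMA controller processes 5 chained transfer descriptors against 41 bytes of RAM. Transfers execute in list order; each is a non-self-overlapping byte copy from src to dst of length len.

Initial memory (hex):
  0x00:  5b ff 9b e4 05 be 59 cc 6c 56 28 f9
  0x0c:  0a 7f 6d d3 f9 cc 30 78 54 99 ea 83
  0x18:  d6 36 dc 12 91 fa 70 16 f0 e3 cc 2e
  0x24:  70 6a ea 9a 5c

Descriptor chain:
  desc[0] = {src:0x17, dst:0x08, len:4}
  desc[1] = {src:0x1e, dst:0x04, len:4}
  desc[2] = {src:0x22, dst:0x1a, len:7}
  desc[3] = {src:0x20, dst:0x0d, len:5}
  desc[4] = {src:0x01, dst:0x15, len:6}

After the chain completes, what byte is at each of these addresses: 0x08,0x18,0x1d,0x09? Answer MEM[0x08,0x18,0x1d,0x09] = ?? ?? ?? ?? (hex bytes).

[0] 0x17->0x08 len=4 : 83 d6 36 dc
[1] 0x1e->0x04 len=4 : 70 16 f0 e3
[2] 0x22->0x1a len=7 : cc 2e 70 6a ea 9a 5c
[3] 0x20->0x0d len=5 : 5c e3 cc 2e 70
[4] 0x01->0x15 len=6 : ff 9b e4 70 16 f0
query mem[0x08]=0x83, mem[0x18]=0x70, mem[0x1d]=0x6a, mem[0x09]=0xd6

MEM[0x08,0x18,0x1d,0x09] = 83 70 6a d6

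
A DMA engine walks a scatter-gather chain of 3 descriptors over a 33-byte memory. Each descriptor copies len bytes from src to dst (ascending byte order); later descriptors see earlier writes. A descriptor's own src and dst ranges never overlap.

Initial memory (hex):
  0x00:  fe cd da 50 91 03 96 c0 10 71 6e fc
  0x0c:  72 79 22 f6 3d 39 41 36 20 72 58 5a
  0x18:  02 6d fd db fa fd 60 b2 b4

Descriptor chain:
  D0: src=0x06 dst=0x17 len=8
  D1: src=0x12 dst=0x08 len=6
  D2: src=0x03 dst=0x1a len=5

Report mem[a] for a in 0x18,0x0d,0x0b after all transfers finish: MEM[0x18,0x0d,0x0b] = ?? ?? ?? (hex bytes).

[0] 0x06->0x17 len=8 : 96 c0 10 71 6e fc 72 79
[1] 0x12->0x08 len=6 : 41 36 20 72 58 96
[2] 0x03->0x1a len=5 : 50 91 03 96 c0
query mem[0x18]=0xc0, mem[0x0d]=0x96, mem[0x0b]=0x72

MEM[0x18,0x0d,0x0b] = c0 96 72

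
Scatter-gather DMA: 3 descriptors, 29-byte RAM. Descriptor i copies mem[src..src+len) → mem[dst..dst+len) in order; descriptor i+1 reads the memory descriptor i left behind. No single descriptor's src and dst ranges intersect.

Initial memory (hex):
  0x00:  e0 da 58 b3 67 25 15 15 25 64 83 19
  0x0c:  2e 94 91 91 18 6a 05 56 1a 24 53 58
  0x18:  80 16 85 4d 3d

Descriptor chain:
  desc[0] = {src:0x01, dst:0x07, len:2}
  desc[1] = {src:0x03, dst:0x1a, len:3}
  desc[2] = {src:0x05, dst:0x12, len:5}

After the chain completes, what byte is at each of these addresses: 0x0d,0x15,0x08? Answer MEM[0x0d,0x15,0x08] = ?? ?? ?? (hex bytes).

#0 dst[0x07+2] := {0xda,0x58}
#1 dst[0x1a+3] := {0xb3,0x67,0x25}
#2 dst[0x12+5] := {0x25,0x15,0xda,0x58,0x64}
query mem[0x0d]=0x94, mem[0x15]=0x58, mem[0x08]=0x58

MEM[0x0d,0x15,0x08] = 94 58 58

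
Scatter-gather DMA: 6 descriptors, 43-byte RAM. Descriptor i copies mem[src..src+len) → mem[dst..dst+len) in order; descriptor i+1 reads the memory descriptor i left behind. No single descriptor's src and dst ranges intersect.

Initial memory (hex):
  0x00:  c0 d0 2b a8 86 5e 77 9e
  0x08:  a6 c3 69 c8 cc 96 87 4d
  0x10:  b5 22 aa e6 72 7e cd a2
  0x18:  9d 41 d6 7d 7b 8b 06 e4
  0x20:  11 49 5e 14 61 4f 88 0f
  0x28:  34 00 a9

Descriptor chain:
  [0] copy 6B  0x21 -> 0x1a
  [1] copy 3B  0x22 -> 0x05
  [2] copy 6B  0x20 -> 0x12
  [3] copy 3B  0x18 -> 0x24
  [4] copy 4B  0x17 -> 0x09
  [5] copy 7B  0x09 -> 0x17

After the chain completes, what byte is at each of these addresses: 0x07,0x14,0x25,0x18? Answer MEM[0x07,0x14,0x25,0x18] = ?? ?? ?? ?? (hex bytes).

MEM[0x07,0x14,0x25,0x18] = 61 5e 41 9d

[0] 0x21->0x1a len=6 : 49 5e 14 61 4f 88
[1] 0x22->0x05 len=3 : 5e 14 61
[2] 0x20->0x12 len=6 : 11 49 5e 14 61 4f
[3] 0x18->0x24 len=3 : 9d 41 49
[4] 0x17->0x09 len=4 : 4f 9d 41 49
[5] 0x09->0x17 len=7 : 4f 9d 41 49 96 87 4d
query mem[0x07]=0x61, mem[0x14]=0x5e, mem[0x25]=0x41, mem[0x18]=0x9d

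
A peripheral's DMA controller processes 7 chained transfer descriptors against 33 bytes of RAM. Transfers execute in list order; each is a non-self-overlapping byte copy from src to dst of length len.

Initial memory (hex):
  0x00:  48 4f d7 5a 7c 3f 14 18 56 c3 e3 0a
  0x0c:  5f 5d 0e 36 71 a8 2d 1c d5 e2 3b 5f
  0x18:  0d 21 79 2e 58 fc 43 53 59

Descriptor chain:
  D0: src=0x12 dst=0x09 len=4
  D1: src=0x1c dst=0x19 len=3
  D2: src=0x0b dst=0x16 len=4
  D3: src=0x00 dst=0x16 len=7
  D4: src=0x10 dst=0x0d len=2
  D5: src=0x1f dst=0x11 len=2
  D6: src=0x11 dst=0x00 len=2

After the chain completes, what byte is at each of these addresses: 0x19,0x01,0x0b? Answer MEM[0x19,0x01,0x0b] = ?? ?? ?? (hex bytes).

#0 dst[0x09+4] := {0x2d,0x1c,0xd5,0xe2}
#1 dst[0x19+3] := {0x58,0xfc,0x43}
#2 dst[0x16+4] := {0xd5,0xe2,0x5d,0x0e}
#3 dst[0x16+7] := {0x48,0x4f,0xd7,0x5a,0x7c,0x3f,0x14}
#4 dst[0x0d+2] := {0x71,0xa8}
#5 dst[0x11+2] := {0x53,0x59}
#6 dst[0x00+2] := {0x53,0x59}
query mem[0x19]=0x5a, mem[0x01]=0x59, mem[0x0b]=0xd5

MEM[0x19,0x01,0x0b] = 5a 59 d5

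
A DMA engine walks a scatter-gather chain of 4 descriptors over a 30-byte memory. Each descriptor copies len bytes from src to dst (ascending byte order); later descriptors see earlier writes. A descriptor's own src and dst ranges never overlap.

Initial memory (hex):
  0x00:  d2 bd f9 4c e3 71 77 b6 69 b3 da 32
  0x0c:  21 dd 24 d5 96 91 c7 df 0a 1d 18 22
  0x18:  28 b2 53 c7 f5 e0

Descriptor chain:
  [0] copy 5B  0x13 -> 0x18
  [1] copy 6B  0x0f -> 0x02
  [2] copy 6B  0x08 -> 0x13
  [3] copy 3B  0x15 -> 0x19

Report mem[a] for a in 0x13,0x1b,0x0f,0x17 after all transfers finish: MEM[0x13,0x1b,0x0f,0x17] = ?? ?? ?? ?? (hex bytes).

D0: mem[0x18..0x1c] <- [df 0a 1d 18 22]
D1: mem[0x02..0x07] <- [d5 96 91 c7 df 0a]
D2: mem[0x13..0x18] <- [69 b3 da 32 21 dd]
D3: mem[0x19..0x1b] <- [da 32 21]
query mem[0x13]=0x69, mem[0x1b]=0x21, mem[0x0f]=0xd5, mem[0x17]=0x21

MEM[0x13,0x1b,0x0f,0x17] = 69 21 d5 21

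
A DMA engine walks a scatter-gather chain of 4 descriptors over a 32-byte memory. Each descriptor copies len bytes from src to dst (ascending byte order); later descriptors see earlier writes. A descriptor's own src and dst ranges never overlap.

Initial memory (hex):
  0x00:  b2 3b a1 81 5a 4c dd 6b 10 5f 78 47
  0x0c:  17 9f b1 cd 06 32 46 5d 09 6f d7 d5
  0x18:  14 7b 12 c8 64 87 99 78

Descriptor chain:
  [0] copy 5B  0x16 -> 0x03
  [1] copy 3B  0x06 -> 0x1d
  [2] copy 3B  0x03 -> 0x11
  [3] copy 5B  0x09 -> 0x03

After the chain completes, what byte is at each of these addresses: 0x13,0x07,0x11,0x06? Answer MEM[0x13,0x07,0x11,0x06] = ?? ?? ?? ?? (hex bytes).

[0] 0x16->0x03 len=5 : d7 d5 14 7b 12
[1] 0x06->0x1d len=3 : 7b 12 10
[2] 0x03->0x11 len=3 : d7 d5 14
[3] 0x09->0x03 len=5 : 5f 78 47 17 9f
query mem[0x13]=0x14, mem[0x07]=0x9f, mem[0x11]=0xd7, mem[0x06]=0x17

MEM[0x13,0x07,0x11,0x06] = 14 9f d7 17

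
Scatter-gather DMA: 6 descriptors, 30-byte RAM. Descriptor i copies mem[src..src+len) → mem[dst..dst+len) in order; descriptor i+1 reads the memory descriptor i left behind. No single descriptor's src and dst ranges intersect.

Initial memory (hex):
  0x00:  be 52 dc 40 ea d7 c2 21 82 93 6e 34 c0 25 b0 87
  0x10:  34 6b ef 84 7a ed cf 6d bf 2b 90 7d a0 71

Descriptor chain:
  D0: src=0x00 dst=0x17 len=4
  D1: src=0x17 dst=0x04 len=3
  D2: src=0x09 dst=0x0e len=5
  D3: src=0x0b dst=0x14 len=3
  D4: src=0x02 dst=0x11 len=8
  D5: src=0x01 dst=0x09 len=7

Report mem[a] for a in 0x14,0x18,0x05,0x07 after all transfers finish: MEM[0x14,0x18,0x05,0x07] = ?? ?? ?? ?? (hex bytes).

  after D0: wrote 4B at 0x17 = be52dc40
  after D1: wrote 3B at 0x04 = be52dc
  after D2: wrote 5B at 0x0e = 936e34c025
  after D3: wrote 3B at 0x14 = 34c025
  after D4: wrote 8B at 0x11 = dc40be52dc218293
  after D5: wrote 7B at 0x09 = 52dc40be52dc21
query mem[0x14]=0x52, mem[0x18]=0x93, mem[0x05]=0x52, mem[0x07]=0x21

MEM[0x14,0x18,0x05,0x07] = 52 93 52 21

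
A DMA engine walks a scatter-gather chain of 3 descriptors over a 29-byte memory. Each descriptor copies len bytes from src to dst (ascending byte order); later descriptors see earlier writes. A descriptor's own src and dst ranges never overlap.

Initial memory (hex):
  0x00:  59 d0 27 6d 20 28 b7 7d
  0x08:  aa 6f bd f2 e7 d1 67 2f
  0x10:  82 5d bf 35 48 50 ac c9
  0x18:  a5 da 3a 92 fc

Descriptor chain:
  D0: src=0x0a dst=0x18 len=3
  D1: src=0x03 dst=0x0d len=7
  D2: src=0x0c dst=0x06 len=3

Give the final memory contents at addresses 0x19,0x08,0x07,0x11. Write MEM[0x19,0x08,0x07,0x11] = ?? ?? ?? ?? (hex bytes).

MEM[0x19,0x08,0x07,0x11] = f2 20 6d 7d

  after D0: wrote 3B at 0x18 = bdf2e7
  after D1: wrote 7B at 0x0d = 6d2028b77daa6f
  after D2: wrote 3B at 0x06 = e76d20
query mem[0x19]=0xf2, mem[0x08]=0x20, mem[0x07]=0x6d, mem[0x11]=0x7d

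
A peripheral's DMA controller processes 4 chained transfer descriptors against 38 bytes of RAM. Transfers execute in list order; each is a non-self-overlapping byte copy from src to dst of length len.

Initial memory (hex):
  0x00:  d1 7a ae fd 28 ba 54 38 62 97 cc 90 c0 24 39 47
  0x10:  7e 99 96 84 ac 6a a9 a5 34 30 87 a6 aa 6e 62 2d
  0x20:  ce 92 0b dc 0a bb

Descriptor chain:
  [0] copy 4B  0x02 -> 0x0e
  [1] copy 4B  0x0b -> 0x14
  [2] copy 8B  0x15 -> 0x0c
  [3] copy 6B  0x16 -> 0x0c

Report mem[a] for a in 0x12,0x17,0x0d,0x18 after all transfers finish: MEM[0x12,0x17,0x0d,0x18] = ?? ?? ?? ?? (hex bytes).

[0] 0x02->0x0e len=4 : ae fd 28 ba
[1] 0x0b->0x14 len=4 : 90 c0 24 ae
[2] 0x15->0x0c len=8 : c0 24 ae 34 30 87 a6 aa
[3] 0x16->0x0c len=6 : 24 ae 34 30 87 a6
query mem[0x12]=0xa6, mem[0x17]=0xae, mem[0x0d]=0xae, mem[0x18]=0x34

MEM[0x12,0x17,0x0d,0x18] = a6 ae ae 34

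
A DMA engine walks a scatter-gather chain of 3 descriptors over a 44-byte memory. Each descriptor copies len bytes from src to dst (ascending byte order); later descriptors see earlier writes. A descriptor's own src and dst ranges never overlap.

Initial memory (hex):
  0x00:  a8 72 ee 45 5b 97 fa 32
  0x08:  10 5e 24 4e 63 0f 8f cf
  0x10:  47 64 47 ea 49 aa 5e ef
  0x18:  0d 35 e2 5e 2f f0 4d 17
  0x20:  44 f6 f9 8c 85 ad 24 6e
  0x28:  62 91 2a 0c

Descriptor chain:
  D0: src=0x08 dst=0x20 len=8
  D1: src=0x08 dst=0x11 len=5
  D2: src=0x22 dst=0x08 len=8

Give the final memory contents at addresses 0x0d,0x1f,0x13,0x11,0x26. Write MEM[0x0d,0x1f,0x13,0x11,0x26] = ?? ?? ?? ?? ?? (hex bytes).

MEM[0x0d,0x1f,0x13,0x11,0x26] = cf 17 24 10 8f

D0: mem[0x20..0x27] <- [10 5e 24 4e 63 0f 8f cf]
D1: mem[0x11..0x15] <- [10 5e 24 4e 63]
D2: mem[0x08..0x0f] <- [24 4e 63 0f 8f cf 62 91]
query mem[0x0d]=0xcf, mem[0x1f]=0x17, mem[0x13]=0x24, mem[0x11]=0x10, mem[0x26]=0x8f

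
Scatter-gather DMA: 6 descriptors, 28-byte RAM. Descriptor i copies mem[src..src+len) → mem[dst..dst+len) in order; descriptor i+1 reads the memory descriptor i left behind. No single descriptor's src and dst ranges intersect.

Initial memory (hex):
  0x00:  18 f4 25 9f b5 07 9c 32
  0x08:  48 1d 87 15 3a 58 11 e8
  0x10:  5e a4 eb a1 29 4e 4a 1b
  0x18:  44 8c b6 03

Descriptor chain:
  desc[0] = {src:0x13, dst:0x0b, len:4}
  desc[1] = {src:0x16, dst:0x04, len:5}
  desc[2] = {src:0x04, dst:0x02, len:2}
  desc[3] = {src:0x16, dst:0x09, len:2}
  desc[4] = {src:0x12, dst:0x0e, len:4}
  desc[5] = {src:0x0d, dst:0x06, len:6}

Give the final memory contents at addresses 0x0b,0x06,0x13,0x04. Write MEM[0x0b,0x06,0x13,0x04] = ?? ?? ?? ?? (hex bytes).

MEM[0x0b,0x06,0x13,0x04] = eb 4e a1 4a

  after D0: wrote 4B at 0x0b = a1294e4a
  after D1: wrote 5B at 0x04 = 4a1b448cb6
  after D2: wrote 2B at 0x02 = 4a1b
  after D3: wrote 2B at 0x09 = 4a1b
  after D4: wrote 4B at 0x0e = eba1294e
  after D5: wrote 6B at 0x06 = 4eeba1294eeb
query mem[0x0b]=0xeb, mem[0x06]=0x4e, mem[0x13]=0xa1, mem[0x04]=0x4a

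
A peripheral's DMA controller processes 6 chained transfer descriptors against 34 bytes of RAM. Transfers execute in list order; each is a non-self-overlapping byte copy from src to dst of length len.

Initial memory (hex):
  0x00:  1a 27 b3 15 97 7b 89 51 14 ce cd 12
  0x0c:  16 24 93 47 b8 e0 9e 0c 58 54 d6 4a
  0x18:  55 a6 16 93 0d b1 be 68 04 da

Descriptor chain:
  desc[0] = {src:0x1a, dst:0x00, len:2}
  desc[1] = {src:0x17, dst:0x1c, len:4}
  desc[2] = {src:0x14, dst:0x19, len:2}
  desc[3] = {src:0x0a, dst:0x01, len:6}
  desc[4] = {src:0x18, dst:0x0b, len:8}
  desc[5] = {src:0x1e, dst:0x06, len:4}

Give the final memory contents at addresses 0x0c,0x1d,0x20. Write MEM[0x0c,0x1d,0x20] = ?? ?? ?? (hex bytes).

MEM[0x0c,0x1d,0x20] = 58 55 04

  after D0: wrote 2B at 0x00 = 1693
  after D1: wrote 4B at 0x1c = 4a55a616
  after D2: wrote 2B at 0x19 = 5854
  after D3: wrote 6B at 0x01 = cd1216249347
  after D4: wrote 8B at 0x0b = 555854934a55a616
  after D5: wrote 4B at 0x06 = a61604da
query mem[0x0c]=0x58, mem[0x1d]=0x55, mem[0x20]=0x04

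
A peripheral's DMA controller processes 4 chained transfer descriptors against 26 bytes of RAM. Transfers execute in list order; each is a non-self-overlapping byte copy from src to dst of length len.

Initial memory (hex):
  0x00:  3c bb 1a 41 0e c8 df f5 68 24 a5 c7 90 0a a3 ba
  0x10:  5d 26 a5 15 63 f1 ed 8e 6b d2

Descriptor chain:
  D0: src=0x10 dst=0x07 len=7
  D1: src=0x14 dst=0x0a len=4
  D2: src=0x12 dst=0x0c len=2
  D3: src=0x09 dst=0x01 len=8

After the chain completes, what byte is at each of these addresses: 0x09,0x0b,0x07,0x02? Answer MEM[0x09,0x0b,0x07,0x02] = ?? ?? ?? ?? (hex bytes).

MEM[0x09,0x0b,0x07,0x02] = a5 f1 ba 63

[0] 0x10->0x07 len=7 : 5d 26 a5 15 63 f1 ed
[1] 0x14->0x0a len=4 : 63 f1 ed 8e
[2] 0x12->0x0c len=2 : a5 15
[3] 0x09->0x01 len=8 : a5 63 f1 a5 15 a3 ba 5d
query mem[0x09]=0xa5, mem[0x0b]=0xf1, mem[0x07]=0xba, mem[0x02]=0x63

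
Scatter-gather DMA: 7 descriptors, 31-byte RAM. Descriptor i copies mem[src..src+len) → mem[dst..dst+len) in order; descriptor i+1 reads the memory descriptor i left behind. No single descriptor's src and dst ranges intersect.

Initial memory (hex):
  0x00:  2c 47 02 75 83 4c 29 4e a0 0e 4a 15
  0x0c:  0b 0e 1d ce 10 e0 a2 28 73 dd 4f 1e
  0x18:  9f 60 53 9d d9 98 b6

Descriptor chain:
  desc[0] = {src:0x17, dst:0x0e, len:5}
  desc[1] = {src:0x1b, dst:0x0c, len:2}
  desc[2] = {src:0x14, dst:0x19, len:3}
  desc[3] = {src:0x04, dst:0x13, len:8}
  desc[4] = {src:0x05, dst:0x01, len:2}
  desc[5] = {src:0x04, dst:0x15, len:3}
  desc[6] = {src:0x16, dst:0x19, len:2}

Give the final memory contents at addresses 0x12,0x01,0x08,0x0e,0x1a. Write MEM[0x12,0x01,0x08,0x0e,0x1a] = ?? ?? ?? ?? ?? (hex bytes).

MEM[0x12,0x01,0x08,0x0e,0x1a] = 9d 4c a0 1e 29

[0] 0x17->0x0e len=5 : 1e 9f 60 53 9d
[1] 0x1b->0x0c len=2 : 9d d9
[2] 0x14->0x19 len=3 : 73 dd 4f
[3] 0x04->0x13 len=8 : 83 4c 29 4e a0 0e 4a 15
[4] 0x05->0x01 len=2 : 4c 29
[5] 0x04->0x15 len=3 : 83 4c 29
[6] 0x16->0x19 len=2 : 4c 29
query mem[0x12]=0x9d, mem[0x01]=0x4c, mem[0x08]=0xa0, mem[0x0e]=0x1e, mem[0x1a]=0x29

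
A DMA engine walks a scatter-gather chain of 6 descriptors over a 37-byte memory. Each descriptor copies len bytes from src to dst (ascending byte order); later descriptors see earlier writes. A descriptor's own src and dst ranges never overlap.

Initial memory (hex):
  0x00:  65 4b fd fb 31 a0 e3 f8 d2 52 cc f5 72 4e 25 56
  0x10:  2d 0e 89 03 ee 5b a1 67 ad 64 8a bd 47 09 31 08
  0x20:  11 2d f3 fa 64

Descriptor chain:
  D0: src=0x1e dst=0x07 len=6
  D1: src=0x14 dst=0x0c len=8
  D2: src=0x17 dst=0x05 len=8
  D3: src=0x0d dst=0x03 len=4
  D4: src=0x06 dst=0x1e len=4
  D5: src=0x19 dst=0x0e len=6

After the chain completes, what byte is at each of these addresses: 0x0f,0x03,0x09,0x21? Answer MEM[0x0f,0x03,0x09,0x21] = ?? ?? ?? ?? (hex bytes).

#0 dst[0x07+6] := {0x31,0x08,0x11,0x2d,0xf3,0xfa}
#1 dst[0x0c+8] := {0xee,0x5b,0xa1,0x67,0xad,0x64,0x8a,0xbd}
#2 dst[0x05+8] := {0x67,0xad,0x64,0x8a,0xbd,0x47,0x09,0x31}
#3 dst[0x03+4] := {0x5b,0xa1,0x67,0xad}
#4 dst[0x1e+4] := {0xad,0x64,0x8a,0xbd}
#5 dst[0x0e+6] := {0x64,0x8a,0xbd,0x47,0x09,0xad}
query mem[0x0f]=0x8a, mem[0x03]=0x5b, mem[0x09]=0xbd, mem[0x21]=0xbd

MEM[0x0f,0x03,0x09,0x21] = 8a 5b bd bd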